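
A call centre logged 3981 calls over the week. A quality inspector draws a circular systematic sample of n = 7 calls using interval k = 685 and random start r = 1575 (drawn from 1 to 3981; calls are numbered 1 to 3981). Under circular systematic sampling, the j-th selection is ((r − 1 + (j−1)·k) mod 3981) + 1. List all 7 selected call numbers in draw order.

1575, 2260, 2945, 3630, 334, 1019, 1704

Selection 1: 1575
Selection 2: 1575 + 685 = 2260
Selection 3: 2260 + 685 = 2945
Selection 4: 2945 + 685 = 3630
Selection 5: 3630 + 685 = 4315 → 4315 − 3981 = 334
Selection 6: 334 + 685 = 1019
Selection 7: 1019 + 685 = 1704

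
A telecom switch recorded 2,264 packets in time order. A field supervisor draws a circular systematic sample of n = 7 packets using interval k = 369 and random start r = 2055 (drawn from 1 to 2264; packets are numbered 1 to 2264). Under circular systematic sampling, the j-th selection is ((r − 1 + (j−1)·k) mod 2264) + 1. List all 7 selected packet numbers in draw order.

Selection 1: 2055
Selection 2: 2055 + 369 = 2424 → 2424 − 2264 = 160
Selection 3: 160 + 369 = 529
Selection 4: 529 + 369 = 898
Selection 5: 898 + 369 = 1267
Selection 6: 1267 + 369 = 1636
Selection 7: 1636 + 369 = 2005

2055, 160, 529, 898, 1267, 1636, 2005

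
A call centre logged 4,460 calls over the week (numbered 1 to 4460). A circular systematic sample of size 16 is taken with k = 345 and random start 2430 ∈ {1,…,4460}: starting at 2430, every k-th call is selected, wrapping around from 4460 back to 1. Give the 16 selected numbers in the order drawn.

Selection 1: 2430
Selection 2: 2430 + 345 = 2775
Selection 3: 2775 + 345 = 3120
Selection 4: 3120 + 345 = 3465
Selection 5: 3465 + 345 = 3810
Selection 6: 3810 + 345 = 4155
Selection 7: 4155 + 345 = 4500 → 4500 − 4460 = 40
Selection 8: 40 + 345 = 385
Selection 9: 385 + 345 = 730
Selection 10: 730 + 345 = 1075
Selection 11: 1075 + 345 = 1420
Selection 12: 1420 + 345 = 1765
Selection 13: 1765 + 345 = 2110
Selection 14: 2110 + 345 = 2455
Selection 15: 2455 + 345 = 2800
Selection 16: 2800 + 345 = 3145

2430, 2775, 3120, 3465, 3810, 4155, 40, 385, 730, 1075, 1420, 1765, 2110, 2455, 2800, 3145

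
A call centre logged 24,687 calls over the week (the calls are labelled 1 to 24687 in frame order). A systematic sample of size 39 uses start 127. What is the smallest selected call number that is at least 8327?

k = 24687/39 = 633
Steps past start: ⌈(8327 − 127)/633⌉ = ⌈8200/633⌉ = 13
Selected call: 127 + 13×633 = 8356

8356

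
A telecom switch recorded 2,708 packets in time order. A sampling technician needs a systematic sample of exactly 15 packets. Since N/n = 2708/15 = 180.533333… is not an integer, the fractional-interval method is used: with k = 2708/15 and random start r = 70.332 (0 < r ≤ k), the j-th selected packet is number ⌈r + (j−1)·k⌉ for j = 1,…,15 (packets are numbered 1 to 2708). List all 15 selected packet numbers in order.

71, 251, 432, 612, 793, 973, 1154, 1335, 1515, 1696, 1876, 2057, 2237, 2418, 2598

j=1: r + 0k = 70.332 → ⌈·⌉ = 71
j=2: r + 1k = 250.865333… → ⌈·⌉ = 251
j=3: r + 2k = 431.398666… → ⌈·⌉ = 432
j=4: r + 3k = 611.932 → ⌈·⌉ = 612
j=5: r + 4k = 792.465333… → ⌈·⌉ = 793
j=6: r + 5k = 972.998666… → ⌈·⌉ = 973
j=7: r + 6k = 1153.532 → ⌈·⌉ = 1154
j=8: r + 7k = 1334.065333… → ⌈·⌉ = 1335
j=9: r + 8k = 1514.598666… → ⌈·⌉ = 1515
j=10: r + 9k = 1695.132 → ⌈·⌉ = 1696
j=11: r + 10k = 1875.665333… → ⌈·⌉ = 1876
j=12: r + 11k = 2056.198666… → ⌈·⌉ = 2057
j=13: r + 12k = 2236.732 → ⌈·⌉ = 2237
j=14: r + 13k = 2417.265333… → ⌈·⌉ = 2418
j=15: r + 14k = 2597.798666… → ⌈·⌉ = 2598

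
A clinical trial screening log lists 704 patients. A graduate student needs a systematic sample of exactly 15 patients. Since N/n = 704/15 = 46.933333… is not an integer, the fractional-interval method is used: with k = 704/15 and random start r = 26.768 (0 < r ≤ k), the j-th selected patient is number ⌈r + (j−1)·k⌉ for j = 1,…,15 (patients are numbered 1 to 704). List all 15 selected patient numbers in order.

j=1: r + 0k = 26.768 → ⌈·⌉ = 27
j=2: r + 1k = 73.701333… → ⌈·⌉ = 74
j=3: r + 2k = 120.634666… → ⌈·⌉ = 121
j=4: r + 3k = 167.568 → ⌈·⌉ = 168
j=5: r + 4k = 214.501333… → ⌈·⌉ = 215
j=6: r + 5k = 261.434666… → ⌈·⌉ = 262
j=7: r + 6k = 308.368 → ⌈·⌉ = 309
j=8: r + 7k = 355.301333… → ⌈·⌉ = 356
j=9: r + 8k = 402.234666… → ⌈·⌉ = 403
j=10: r + 9k = 449.168 → ⌈·⌉ = 450
j=11: r + 10k = 496.101333… → ⌈·⌉ = 497
j=12: r + 11k = 543.034666… → ⌈·⌉ = 544
j=13: r + 12k = 589.968 → ⌈·⌉ = 590
j=14: r + 13k = 636.901333… → ⌈·⌉ = 637
j=15: r + 14k = 683.834666… → ⌈·⌉ = 684

27, 74, 121, 168, 215, 262, 309, 356, 403, 450, 497, 544, 590, 637, 684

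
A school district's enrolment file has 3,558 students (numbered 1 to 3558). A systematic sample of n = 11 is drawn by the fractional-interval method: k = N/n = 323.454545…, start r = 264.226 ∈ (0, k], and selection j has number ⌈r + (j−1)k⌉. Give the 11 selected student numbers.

265, 588, 912, 1235, 1559, 1882, 2205, 2529, 2852, 3176, 3499

j=1: r + 0k = 264.226 → ⌈·⌉ = 265
j=2: r + 1k = 587.680545… → ⌈·⌉ = 588
j=3: r + 2k = 911.135090… → ⌈·⌉ = 912
j=4: r + 3k = 1234.589636… → ⌈·⌉ = 1235
j=5: r + 4k = 1558.044181… → ⌈·⌉ = 1559
j=6: r + 5k = 1881.498727… → ⌈·⌉ = 1882
j=7: r + 6k = 2204.953272… → ⌈·⌉ = 2205
j=8: r + 7k = 2528.407818… → ⌈·⌉ = 2529
j=9: r + 8k = 2851.862363… → ⌈·⌉ = 2852
j=10: r + 9k = 3175.316909… → ⌈·⌉ = 3176
j=11: r + 10k = 3498.771454… → ⌈·⌉ = 3499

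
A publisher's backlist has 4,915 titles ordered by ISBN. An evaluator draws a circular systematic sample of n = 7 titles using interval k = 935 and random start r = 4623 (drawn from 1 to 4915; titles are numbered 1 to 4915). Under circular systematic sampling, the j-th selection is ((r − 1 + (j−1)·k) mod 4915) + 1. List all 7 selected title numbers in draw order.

4623, 643, 1578, 2513, 3448, 4383, 403

Selection 1: 4623
Selection 2: 4623 + 935 = 5558 → 5558 − 4915 = 643
Selection 3: 643 + 935 = 1578
Selection 4: 1578 + 935 = 2513
Selection 5: 2513 + 935 = 3448
Selection 6: 3448 + 935 = 4383
Selection 7: 4383 + 935 = 5318 → 5318 − 4915 = 403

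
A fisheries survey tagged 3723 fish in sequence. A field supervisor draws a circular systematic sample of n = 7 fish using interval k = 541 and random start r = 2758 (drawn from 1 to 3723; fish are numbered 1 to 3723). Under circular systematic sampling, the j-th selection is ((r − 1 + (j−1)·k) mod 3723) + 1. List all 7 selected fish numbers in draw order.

Selection 1: 2758
Selection 2: 2758 + 541 = 3299
Selection 3: 3299 + 541 = 3840 → 3840 − 3723 = 117
Selection 4: 117 + 541 = 658
Selection 5: 658 + 541 = 1199
Selection 6: 1199 + 541 = 1740
Selection 7: 1740 + 541 = 2281

2758, 3299, 117, 658, 1199, 1740, 2281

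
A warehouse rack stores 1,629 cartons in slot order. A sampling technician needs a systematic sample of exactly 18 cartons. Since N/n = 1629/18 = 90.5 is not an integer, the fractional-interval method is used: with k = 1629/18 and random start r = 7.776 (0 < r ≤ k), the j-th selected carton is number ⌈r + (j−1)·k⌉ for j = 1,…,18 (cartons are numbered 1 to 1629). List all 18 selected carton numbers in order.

8, 99, 189, 280, 370, 461, 551, 642, 732, 823, 913, 1004, 1094, 1185, 1275, 1366, 1456, 1547

j=1: r + 0k = 7.776 → ⌈·⌉ = 8
j=2: r + 1k = 98.276 → ⌈·⌉ = 99
j=3: r + 2k = 188.776 → ⌈·⌉ = 189
j=4: r + 3k = 279.276 → ⌈·⌉ = 280
j=5: r + 4k = 369.776 → ⌈·⌉ = 370
j=6: r + 5k = 460.276 → ⌈·⌉ = 461
j=7: r + 6k = 550.776 → ⌈·⌉ = 551
j=8: r + 7k = 641.276 → ⌈·⌉ = 642
j=9: r + 8k = 731.776 → ⌈·⌉ = 732
j=10: r + 9k = 822.276 → ⌈·⌉ = 823
j=11: r + 10k = 912.776 → ⌈·⌉ = 913
j=12: r + 11k = 1003.276 → ⌈·⌉ = 1004
j=13: r + 12k = 1093.776 → ⌈·⌉ = 1094
j=14: r + 13k = 1184.276 → ⌈·⌉ = 1185
j=15: r + 14k = 1274.776 → ⌈·⌉ = 1275
j=16: r + 15k = 1365.276 → ⌈·⌉ = 1366
j=17: r + 16k = 1455.776 → ⌈·⌉ = 1456
j=18: r + 17k = 1546.276 → ⌈·⌉ = 1547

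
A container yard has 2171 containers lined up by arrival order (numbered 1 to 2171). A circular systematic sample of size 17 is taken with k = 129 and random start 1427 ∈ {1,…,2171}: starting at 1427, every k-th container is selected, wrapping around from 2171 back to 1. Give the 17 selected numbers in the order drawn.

Selection 1: 1427
Selection 2: 1427 + 129 = 1556
Selection 3: 1556 + 129 = 1685
Selection 4: 1685 + 129 = 1814
Selection 5: 1814 + 129 = 1943
Selection 6: 1943 + 129 = 2072
Selection 7: 2072 + 129 = 2201 → 2201 − 2171 = 30
Selection 8: 30 + 129 = 159
Selection 9: 159 + 129 = 288
Selection 10: 288 + 129 = 417
Selection 11: 417 + 129 = 546
Selection 12: 546 + 129 = 675
Selection 13: 675 + 129 = 804
Selection 14: 804 + 129 = 933
Selection 15: 933 + 129 = 1062
Selection 16: 1062 + 129 = 1191
Selection 17: 1191 + 129 = 1320

1427, 1556, 1685, 1814, 1943, 2072, 30, 159, 288, 417, 546, 675, 804, 933, 1062, 1191, 1320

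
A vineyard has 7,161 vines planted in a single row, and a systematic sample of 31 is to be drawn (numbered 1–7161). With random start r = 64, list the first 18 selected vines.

k = N/n = 7161/31 = 231
vine 1: 64
vine 2: 64 + 231 = 295
vine 3: 295 + 231 = 526
vine 4: 526 + 231 = 757
vine 5: 757 + 231 = 988
vine 6: 988 + 231 = 1219
vine 7: 1219 + 231 = 1450
vine 8: 1450 + 231 = 1681
vine 9: 1681 + 231 = 1912
vine 10: 1912 + 231 = 2143
vine 11: 2143 + 231 = 2374
vine 12: 2374 + 231 = 2605
vine 13: 2605 + 231 = 2836
vine 14: 2836 + 231 = 3067
vine 15: 3067 + 231 = 3298
vine 16: 3298 + 231 = 3529
vine 17: 3529 + 231 = 3760
vine 18: 3760 + 231 = 3991

64, 295, 526, 757, 988, 1219, 1450, 1681, 1912, 2143, 2374, 2605, 2836, 3067, 3298, 3529, 3760, 3991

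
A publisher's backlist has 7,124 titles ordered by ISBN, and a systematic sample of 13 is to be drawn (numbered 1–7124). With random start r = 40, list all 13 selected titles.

40, 588, 1136, 1684, 2232, 2780, 3328, 3876, 4424, 4972, 5520, 6068, 6616

k = N/n = 7124/13 = 548
title 1: 40
title 2: 40 + 548 = 588
title 3: 588 + 548 = 1136
title 4: 1136 + 548 = 1684
title 5: 1684 + 548 = 2232
title 6: 2232 + 548 = 2780
title 7: 2780 + 548 = 3328
title 8: 3328 + 548 = 3876
title 9: 3876 + 548 = 4424
title 10: 4424 + 548 = 4972
title 11: 4972 + 548 = 5520
title 12: 5520 + 548 = 6068
title 13: 6068 + 548 = 6616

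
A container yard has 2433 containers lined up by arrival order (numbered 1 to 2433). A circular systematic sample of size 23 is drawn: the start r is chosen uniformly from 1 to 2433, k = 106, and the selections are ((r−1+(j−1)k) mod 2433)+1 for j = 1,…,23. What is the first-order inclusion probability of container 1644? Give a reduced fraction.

23/2433

For each position j, as r ranges over 1…2433 the j-th selection hits every container exactly once, so container 1644 is selected for exactly 23 of the 2433 starts.
Inclusion probability = 23/2433.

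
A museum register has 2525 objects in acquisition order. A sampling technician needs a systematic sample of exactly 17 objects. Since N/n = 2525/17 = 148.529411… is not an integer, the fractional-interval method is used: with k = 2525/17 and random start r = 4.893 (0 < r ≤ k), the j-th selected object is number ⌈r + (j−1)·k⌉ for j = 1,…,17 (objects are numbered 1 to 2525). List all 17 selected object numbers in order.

5, 154, 302, 451, 600, 748, 897, 1045, 1194, 1342, 1491, 1639, 1788, 1936, 2085, 2233, 2382

j=1: r + 0k = 4.893 → ⌈·⌉ = 5
j=2: r + 1k = 153.422411… → ⌈·⌉ = 154
j=3: r + 2k = 301.951823… → ⌈·⌉ = 302
j=4: r + 3k = 450.481235… → ⌈·⌉ = 451
j=5: r + 4k = 599.010647… → ⌈·⌉ = 600
j=6: r + 5k = 747.540058… → ⌈·⌉ = 748
j=7: r + 6k = 896.069470… → ⌈·⌉ = 897
j=8: r + 7k = 1044.598882… → ⌈·⌉ = 1045
j=9: r + 8k = 1193.128294… → ⌈·⌉ = 1194
j=10: r + 9k = 1341.657705… → ⌈·⌉ = 1342
j=11: r + 10k = 1490.187117… → ⌈·⌉ = 1491
j=12: r + 11k = 1638.716529… → ⌈·⌉ = 1639
j=13: r + 12k = 1787.245941… → ⌈·⌉ = 1788
j=14: r + 13k = 1935.775352… → ⌈·⌉ = 1936
j=15: r + 14k = 2084.304764… → ⌈·⌉ = 2085
j=16: r + 15k = 2232.834176… → ⌈·⌉ = 2233
j=17: r + 16k = 2381.363588… → ⌈·⌉ = 2382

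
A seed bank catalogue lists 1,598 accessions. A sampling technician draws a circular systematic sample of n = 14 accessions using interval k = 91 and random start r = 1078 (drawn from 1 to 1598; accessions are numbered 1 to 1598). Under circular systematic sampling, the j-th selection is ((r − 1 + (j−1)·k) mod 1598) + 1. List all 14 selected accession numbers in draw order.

1078, 1169, 1260, 1351, 1442, 1533, 26, 117, 208, 299, 390, 481, 572, 663

Selection 1: 1078
Selection 2: 1078 + 91 = 1169
Selection 3: 1169 + 91 = 1260
Selection 4: 1260 + 91 = 1351
Selection 5: 1351 + 91 = 1442
Selection 6: 1442 + 91 = 1533
Selection 7: 1533 + 91 = 1624 → 1624 − 1598 = 26
Selection 8: 26 + 91 = 117
Selection 9: 117 + 91 = 208
Selection 10: 208 + 91 = 299
Selection 11: 299 + 91 = 390
Selection 12: 390 + 91 = 481
Selection 13: 481 + 91 = 572
Selection 14: 572 + 91 = 663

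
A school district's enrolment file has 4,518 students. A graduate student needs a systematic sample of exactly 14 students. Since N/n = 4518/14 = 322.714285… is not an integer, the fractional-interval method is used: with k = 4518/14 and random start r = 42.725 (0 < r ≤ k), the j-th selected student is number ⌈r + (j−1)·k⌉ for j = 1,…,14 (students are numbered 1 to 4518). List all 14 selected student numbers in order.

43, 366, 689, 1011, 1334, 1657, 1980, 2302, 2625, 2948, 3270, 3593, 3916, 4239

j=1: r + 0k = 42.725 → ⌈·⌉ = 43
j=2: r + 1k = 365.439285… → ⌈·⌉ = 366
j=3: r + 2k = 688.153571… → ⌈·⌉ = 689
j=4: r + 3k = 1010.867857… → ⌈·⌉ = 1011
j=5: r + 4k = 1333.582142… → ⌈·⌉ = 1334
j=6: r + 5k = 1656.296428… → ⌈·⌉ = 1657
j=7: r + 6k = 1979.010714… → ⌈·⌉ = 1980
j=8: r + 7k = 2301.725 → ⌈·⌉ = 2302
j=9: r + 8k = 2624.439285… → ⌈·⌉ = 2625
j=10: r + 9k = 2947.153571… → ⌈·⌉ = 2948
j=11: r + 10k = 3269.867857… → ⌈·⌉ = 3270
j=12: r + 11k = 3592.582142… → ⌈·⌉ = 3593
j=13: r + 12k = 3915.296428… → ⌈·⌉ = 3916
j=14: r + 13k = 4238.010714… → ⌈·⌉ = 4239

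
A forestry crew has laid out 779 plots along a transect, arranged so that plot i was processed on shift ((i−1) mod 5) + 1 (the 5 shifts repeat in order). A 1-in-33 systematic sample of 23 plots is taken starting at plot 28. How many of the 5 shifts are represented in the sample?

Consecutive selections differ by k = 33, so their shift numbers differ by 33 mod 5 = 3.
gcd(33, 5) = 1, so the sample visits 5/1 = 5 distinct residues mod 5.
Start 28 is shift 3; the shifts hit are 1, 2, 3, 4, 5.

5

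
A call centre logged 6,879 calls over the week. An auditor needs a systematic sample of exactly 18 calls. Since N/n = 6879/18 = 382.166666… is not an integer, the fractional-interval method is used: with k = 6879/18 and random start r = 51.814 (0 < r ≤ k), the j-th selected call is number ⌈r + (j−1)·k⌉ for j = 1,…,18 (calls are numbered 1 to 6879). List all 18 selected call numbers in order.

j=1: r + 0k = 51.814 → ⌈·⌉ = 52
j=2: r + 1k = 433.980666… → ⌈·⌉ = 434
j=3: r + 2k = 816.147333… → ⌈·⌉ = 817
j=4: r + 3k = 1198.314 → ⌈·⌉ = 1199
j=5: r + 4k = 1580.480666… → ⌈·⌉ = 1581
j=6: r + 5k = 1962.647333… → ⌈·⌉ = 1963
j=7: r + 6k = 2344.814 → ⌈·⌉ = 2345
j=8: r + 7k = 2726.980666… → ⌈·⌉ = 2727
j=9: r + 8k = 3109.147333… → ⌈·⌉ = 3110
j=10: r + 9k = 3491.314 → ⌈·⌉ = 3492
j=11: r + 10k = 3873.480666… → ⌈·⌉ = 3874
j=12: r + 11k = 4255.647333… → ⌈·⌉ = 4256
j=13: r + 12k = 4637.814 → ⌈·⌉ = 4638
j=14: r + 13k = 5019.980666… → ⌈·⌉ = 5020
j=15: r + 14k = 5402.147333… → ⌈·⌉ = 5403
j=16: r + 15k = 5784.314 → ⌈·⌉ = 5785
j=17: r + 16k = 6166.480666… → ⌈·⌉ = 6167
j=18: r + 17k = 6548.647333… → ⌈·⌉ = 6549

52, 434, 817, 1199, 1581, 1963, 2345, 2727, 3110, 3492, 3874, 4256, 4638, 5020, 5403, 5785, 6167, 6549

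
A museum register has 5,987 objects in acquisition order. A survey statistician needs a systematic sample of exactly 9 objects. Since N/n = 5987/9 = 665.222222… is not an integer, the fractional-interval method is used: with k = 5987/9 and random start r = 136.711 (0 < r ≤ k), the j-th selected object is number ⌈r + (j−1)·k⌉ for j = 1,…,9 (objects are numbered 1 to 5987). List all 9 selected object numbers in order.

137, 802, 1468, 2133, 2798, 3463, 4129, 4794, 5459

j=1: r + 0k = 136.711 → ⌈·⌉ = 137
j=2: r + 1k = 801.933222… → ⌈·⌉ = 802
j=3: r + 2k = 1467.155444… → ⌈·⌉ = 1468
j=4: r + 3k = 2132.377666… → ⌈·⌉ = 2133
j=5: r + 4k = 2797.599888… → ⌈·⌉ = 2798
j=6: r + 5k = 3462.822111… → ⌈·⌉ = 3463
j=7: r + 6k = 4128.044333… → ⌈·⌉ = 4129
j=8: r + 7k = 4793.266555… → ⌈·⌉ = 4794
j=9: r + 8k = 5458.488777… → ⌈·⌉ = 5459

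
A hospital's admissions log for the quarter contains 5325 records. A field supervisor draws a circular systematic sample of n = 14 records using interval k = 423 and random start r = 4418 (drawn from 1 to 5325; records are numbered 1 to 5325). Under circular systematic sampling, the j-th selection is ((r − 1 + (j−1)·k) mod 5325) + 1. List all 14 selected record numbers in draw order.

4418, 4841, 5264, 362, 785, 1208, 1631, 2054, 2477, 2900, 3323, 3746, 4169, 4592

Selection 1: 4418
Selection 2: 4418 + 423 = 4841
Selection 3: 4841 + 423 = 5264
Selection 4: 5264 + 423 = 5687 → 5687 − 5325 = 362
Selection 5: 362 + 423 = 785
Selection 6: 785 + 423 = 1208
Selection 7: 1208 + 423 = 1631
Selection 8: 1631 + 423 = 2054
Selection 9: 2054 + 423 = 2477
Selection 10: 2477 + 423 = 2900
Selection 11: 2900 + 423 = 3323
Selection 12: 3323 + 423 = 3746
Selection 13: 3746 + 423 = 4169
Selection 14: 4169 + 423 = 4592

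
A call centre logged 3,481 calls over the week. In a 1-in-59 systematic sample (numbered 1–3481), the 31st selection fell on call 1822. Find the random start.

52

k = 59
r = 1822 − (31−1)×59 = 1822 − 1770 = 52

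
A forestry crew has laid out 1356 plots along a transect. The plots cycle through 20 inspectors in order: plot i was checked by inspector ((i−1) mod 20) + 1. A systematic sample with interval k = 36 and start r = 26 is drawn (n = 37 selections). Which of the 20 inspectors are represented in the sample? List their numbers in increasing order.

Consecutive selections differ by k = 36, so their inspector numbers differ by 36 mod 20 = 16.
gcd(36, 20) = 4, so the sample visits 20/4 = 5 distinct residues mod 20.
Start 26 is inspector 6; the inspectors hit are 2, 6, 10, 14, 18.

2, 6, 10, 14, 18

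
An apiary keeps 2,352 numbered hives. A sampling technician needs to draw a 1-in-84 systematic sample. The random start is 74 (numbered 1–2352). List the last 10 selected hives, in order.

1586, 1670, 1754, 1838, 1922, 2006, 2090, 2174, 2258, 2342

19th selection = 74 + 18×84 = 1586
20th: 1586 + 84 = 1670
21st: 1670 + 84 = 1754
22nd: 1754 + 84 = 1838
23rd: 1838 + 84 = 1922
24th: 1922 + 84 = 2006
25th: 2006 + 84 = 2090
26th: 2090 + 84 = 2174
27th: 2174 + 84 = 2258
28th: 2258 + 84 = 2342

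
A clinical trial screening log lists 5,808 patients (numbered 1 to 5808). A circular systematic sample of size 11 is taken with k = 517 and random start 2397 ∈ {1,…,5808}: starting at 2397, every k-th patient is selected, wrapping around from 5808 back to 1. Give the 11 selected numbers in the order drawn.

2397, 2914, 3431, 3948, 4465, 4982, 5499, 208, 725, 1242, 1759

Selection 1: 2397
Selection 2: 2397 + 517 = 2914
Selection 3: 2914 + 517 = 3431
Selection 4: 3431 + 517 = 3948
Selection 5: 3948 + 517 = 4465
Selection 6: 4465 + 517 = 4982
Selection 7: 4982 + 517 = 5499
Selection 8: 5499 + 517 = 6016 → 6016 − 5808 = 208
Selection 9: 208 + 517 = 725
Selection 10: 725 + 517 = 1242
Selection 11: 1242 + 517 = 1759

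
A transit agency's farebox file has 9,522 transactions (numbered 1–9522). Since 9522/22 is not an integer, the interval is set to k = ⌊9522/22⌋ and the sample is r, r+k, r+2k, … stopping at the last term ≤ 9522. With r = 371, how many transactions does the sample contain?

22

k = ⌊9522/22⌋ = 432
Achieved size = ⌊(9522 − 371)/432⌋ + 1 = ⌊9151/432⌋ + 1 = 21 + 1 = 22
(last selection: 371 + 21×432 = 9443 ≤ 9522; next would be 9875 > 9522)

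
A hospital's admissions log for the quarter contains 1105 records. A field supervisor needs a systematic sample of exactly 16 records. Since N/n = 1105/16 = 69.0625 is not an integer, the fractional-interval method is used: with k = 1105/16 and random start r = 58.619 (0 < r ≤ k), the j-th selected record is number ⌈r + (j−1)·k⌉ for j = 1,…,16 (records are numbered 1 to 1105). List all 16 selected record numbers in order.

j=1: r + 0k = 58.619 → ⌈·⌉ = 59
j=2: r + 1k = 127.6815 → ⌈·⌉ = 128
j=3: r + 2k = 196.744 → ⌈·⌉ = 197
j=4: r + 3k = 265.8065 → ⌈·⌉ = 266
j=5: r + 4k = 334.869 → ⌈·⌉ = 335
j=6: r + 5k = 403.9315 → ⌈·⌉ = 404
j=7: r + 6k = 472.994 → ⌈·⌉ = 473
j=8: r + 7k = 542.0565 → ⌈·⌉ = 543
j=9: r + 8k = 611.119 → ⌈·⌉ = 612
j=10: r + 9k = 680.1815 → ⌈·⌉ = 681
j=11: r + 10k = 749.244 → ⌈·⌉ = 750
j=12: r + 11k = 818.3065 → ⌈·⌉ = 819
j=13: r + 12k = 887.369 → ⌈·⌉ = 888
j=14: r + 13k = 956.4315 → ⌈·⌉ = 957
j=15: r + 14k = 1025.494 → ⌈·⌉ = 1026
j=16: r + 15k = 1094.5565 → ⌈·⌉ = 1095

59, 128, 197, 266, 335, 404, 473, 543, 612, 681, 750, 819, 888, 957, 1026, 1095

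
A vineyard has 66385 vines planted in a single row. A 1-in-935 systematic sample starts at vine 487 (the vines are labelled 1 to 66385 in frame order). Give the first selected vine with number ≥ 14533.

15447

k = 935
Steps past start: ⌈(14533 − 487)/935⌉ = ⌈14046/935⌉ = 16
Selected vine: 487 + 16×935 = 15447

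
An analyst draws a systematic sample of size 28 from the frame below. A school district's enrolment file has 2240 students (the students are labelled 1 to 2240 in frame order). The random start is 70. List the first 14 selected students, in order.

k = N/n = 2240/28 = 80
student 1: 70
student 2: 70 + 80 = 150
student 3: 150 + 80 = 230
student 4: 230 + 80 = 310
student 5: 310 + 80 = 390
student 6: 390 + 80 = 470
student 7: 470 + 80 = 550
student 8: 550 + 80 = 630
student 9: 630 + 80 = 710
student 10: 710 + 80 = 790
student 11: 790 + 80 = 870
student 12: 870 + 80 = 950
student 13: 950 + 80 = 1030
student 14: 1030 + 80 = 1110

70, 150, 230, 310, 390, 470, 550, 630, 710, 790, 870, 950, 1030, 1110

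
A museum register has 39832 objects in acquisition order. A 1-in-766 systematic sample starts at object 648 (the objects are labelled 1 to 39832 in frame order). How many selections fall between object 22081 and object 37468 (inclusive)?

21

k = 766
First selection ≥ 22081: 648 + ⌈(22081−648)/766⌉·766 = 648 + 28×766 = 22096
Last selection ≤ 37468: 648 + ⌊(37468−648)/766⌋·766 = 648 + 48×766 = 37416
Count = 48 − 28 + 1 = 21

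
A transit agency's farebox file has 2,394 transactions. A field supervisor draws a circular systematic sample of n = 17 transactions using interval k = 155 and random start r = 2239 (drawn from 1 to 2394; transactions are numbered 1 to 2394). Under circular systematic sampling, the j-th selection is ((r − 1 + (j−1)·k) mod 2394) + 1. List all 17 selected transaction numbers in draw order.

2239, 2394, 155, 310, 465, 620, 775, 930, 1085, 1240, 1395, 1550, 1705, 1860, 2015, 2170, 2325

Selection 1: 2239
Selection 2: 2239 + 155 = 2394
Selection 3: 2394 + 155 = 2549 → 2549 − 2394 = 155
Selection 4: 155 + 155 = 310
Selection 5: 310 + 155 = 465
Selection 6: 465 + 155 = 620
Selection 7: 620 + 155 = 775
Selection 8: 775 + 155 = 930
Selection 9: 930 + 155 = 1085
Selection 10: 1085 + 155 = 1240
Selection 11: 1240 + 155 = 1395
Selection 12: 1395 + 155 = 1550
Selection 13: 1550 + 155 = 1705
Selection 14: 1705 + 155 = 1860
Selection 15: 1860 + 155 = 2015
Selection 16: 2015 + 155 = 2170
Selection 17: 2170 + 155 = 2325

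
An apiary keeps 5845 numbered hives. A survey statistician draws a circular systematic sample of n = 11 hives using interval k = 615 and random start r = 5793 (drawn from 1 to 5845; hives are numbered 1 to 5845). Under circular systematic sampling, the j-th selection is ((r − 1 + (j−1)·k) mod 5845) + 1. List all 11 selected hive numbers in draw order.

5793, 563, 1178, 1793, 2408, 3023, 3638, 4253, 4868, 5483, 253

Selection 1: 5793
Selection 2: 5793 + 615 = 6408 → 6408 − 5845 = 563
Selection 3: 563 + 615 = 1178
Selection 4: 1178 + 615 = 1793
Selection 5: 1793 + 615 = 2408
Selection 6: 2408 + 615 = 3023
Selection 7: 3023 + 615 = 3638
Selection 8: 3638 + 615 = 4253
Selection 9: 4253 + 615 = 4868
Selection 10: 4868 + 615 = 5483
Selection 11: 5483 + 615 = 6098 → 6098 − 5845 = 253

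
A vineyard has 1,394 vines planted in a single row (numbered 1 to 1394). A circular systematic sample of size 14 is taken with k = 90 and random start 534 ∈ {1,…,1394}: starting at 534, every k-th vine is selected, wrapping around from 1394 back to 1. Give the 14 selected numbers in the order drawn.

Selection 1: 534
Selection 2: 534 + 90 = 624
Selection 3: 624 + 90 = 714
Selection 4: 714 + 90 = 804
Selection 5: 804 + 90 = 894
Selection 6: 894 + 90 = 984
Selection 7: 984 + 90 = 1074
Selection 8: 1074 + 90 = 1164
Selection 9: 1164 + 90 = 1254
Selection 10: 1254 + 90 = 1344
Selection 11: 1344 + 90 = 1434 → 1434 − 1394 = 40
Selection 12: 40 + 90 = 130
Selection 13: 130 + 90 = 220
Selection 14: 220 + 90 = 310

534, 624, 714, 804, 894, 984, 1074, 1164, 1254, 1344, 40, 130, 220, 310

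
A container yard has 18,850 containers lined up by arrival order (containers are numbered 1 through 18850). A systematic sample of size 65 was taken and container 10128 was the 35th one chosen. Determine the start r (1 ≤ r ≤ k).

268

k = 18850/65 = 290
r = 10128 − (35−1)×290 = 10128 − 9860 = 268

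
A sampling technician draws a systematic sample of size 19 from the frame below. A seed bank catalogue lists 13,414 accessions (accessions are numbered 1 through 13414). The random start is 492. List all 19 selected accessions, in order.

492, 1198, 1904, 2610, 3316, 4022, 4728, 5434, 6140, 6846, 7552, 8258, 8964, 9670, 10376, 11082, 11788, 12494, 13200

k = N/n = 13414/19 = 706
accession 1: 492
accession 2: 492 + 706 = 1198
accession 3: 1198 + 706 = 1904
accession 4: 1904 + 706 = 2610
accession 5: 2610 + 706 = 3316
accession 6: 3316 + 706 = 4022
accession 7: 4022 + 706 = 4728
accession 8: 4728 + 706 = 5434
accession 9: 5434 + 706 = 6140
accession 10: 6140 + 706 = 6846
accession 11: 6846 + 706 = 7552
accession 12: 7552 + 706 = 8258
accession 13: 8258 + 706 = 8964
accession 14: 8964 + 706 = 9670
accession 15: 9670 + 706 = 10376
accession 16: 10376 + 706 = 11082
accession 17: 11082 + 706 = 11788
accession 18: 11788 + 706 = 12494
accession 19: 12494 + 706 = 13200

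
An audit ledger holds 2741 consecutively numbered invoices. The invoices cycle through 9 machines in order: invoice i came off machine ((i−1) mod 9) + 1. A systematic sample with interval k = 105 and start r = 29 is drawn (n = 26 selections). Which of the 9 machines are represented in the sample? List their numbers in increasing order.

Consecutive selections differ by k = 105, so their machine numbers differ by 105 mod 9 = 6.
gcd(105, 9) = 3, so the sample visits 9/3 = 3 distinct residues mod 9.
Start 29 is machine 2; the machines hit are 2, 5, 8.

2, 5, 8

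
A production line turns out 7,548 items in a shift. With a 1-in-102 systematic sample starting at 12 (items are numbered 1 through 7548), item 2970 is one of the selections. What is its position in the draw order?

30

k = 102
position = (2970 − 12)/102 + 1 = 2958/102 + 1 = 29 + 1 = 30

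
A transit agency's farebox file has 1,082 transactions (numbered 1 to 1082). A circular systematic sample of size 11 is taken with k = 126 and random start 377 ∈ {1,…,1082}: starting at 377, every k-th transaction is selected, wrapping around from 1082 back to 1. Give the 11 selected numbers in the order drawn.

377, 503, 629, 755, 881, 1007, 51, 177, 303, 429, 555

Selection 1: 377
Selection 2: 377 + 126 = 503
Selection 3: 503 + 126 = 629
Selection 4: 629 + 126 = 755
Selection 5: 755 + 126 = 881
Selection 6: 881 + 126 = 1007
Selection 7: 1007 + 126 = 1133 → 1133 − 1082 = 51
Selection 8: 51 + 126 = 177
Selection 9: 177 + 126 = 303
Selection 10: 303 + 126 = 429
Selection 11: 429 + 126 = 555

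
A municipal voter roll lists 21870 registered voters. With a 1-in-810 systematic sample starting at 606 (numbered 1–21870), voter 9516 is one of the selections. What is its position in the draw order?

k = 810
position = (9516 − 606)/810 + 1 = 8910/810 + 1 = 11 + 1 = 12

12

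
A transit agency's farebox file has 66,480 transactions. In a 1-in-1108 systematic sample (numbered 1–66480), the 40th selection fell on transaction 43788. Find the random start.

576

k = 1108
r = 43788 − (40−1)×1108 = 43788 − 43212 = 576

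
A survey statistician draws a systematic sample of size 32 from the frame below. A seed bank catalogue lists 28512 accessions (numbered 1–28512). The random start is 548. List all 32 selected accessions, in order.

548, 1439, 2330, 3221, 4112, 5003, 5894, 6785, 7676, 8567, 9458, 10349, 11240, 12131, 13022, 13913, 14804, 15695, 16586, 17477, 18368, 19259, 20150, 21041, 21932, 22823, 23714, 24605, 25496, 26387, 27278, 28169

k = N/n = 28512/32 = 891
accession 1: 548
accession 2: 548 + 891 = 1439
accession 3: 1439 + 891 = 2330
accession 4: 2330 + 891 = 3221
accession 5: 3221 + 891 = 4112
accession 6: 4112 + 891 = 5003
accession 7: 5003 + 891 = 5894
accession 8: 5894 + 891 = 6785
accession 9: 6785 + 891 = 7676
accession 10: 7676 + 891 = 8567
accession 11: 8567 + 891 = 9458
accession 12: 9458 + 891 = 10349
accession 13: 10349 + 891 = 11240
accession 14: 11240 + 891 = 12131
accession 15: 12131 + 891 = 13022
accession 16: 13022 + 891 = 13913
accession 17: 13913 + 891 = 14804
accession 18: 14804 + 891 = 15695
accession 19: 15695 + 891 = 16586
accession 20: 16586 + 891 = 17477
accession 21: 17477 + 891 = 18368
accession 22: 18368 + 891 = 19259
accession 23: 19259 + 891 = 20150
accession 24: 20150 + 891 = 21041
accession 25: 21041 + 891 = 21932
accession 26: 21932 + 891 = 22823
accession 27: 22823 + 891 = 23714
accession 28: 23714 + 891 = 24605
accession 29: 24605 + 891 = 25496
accession 30: 25496 + 891 = 26387
accession 31: 26387 + 891 = 27278
accession 32: 27278 + 891 = 28169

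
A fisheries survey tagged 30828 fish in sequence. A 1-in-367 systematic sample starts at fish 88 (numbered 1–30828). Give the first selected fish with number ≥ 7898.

k = 367
Steps past start: ⌈(7898 − 88)/367⌉ = ⌈7810/367⌉ = 22
Selected fish: 88 + 22×367 = 8162

8162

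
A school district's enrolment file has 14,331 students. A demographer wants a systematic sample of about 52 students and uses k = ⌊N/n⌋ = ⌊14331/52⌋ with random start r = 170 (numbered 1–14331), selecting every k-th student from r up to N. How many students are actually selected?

52

k = ⌊14331/52⌋ = 275
Achieved size = ⌊(14331 − 170)/275⌋ + 1 = ⌊14161/275⌋ + 1 = 51 + 1 = 52
(last selection: 170 + 51×275 = 14195 ≤ 14331; next would be 14470 > 14331)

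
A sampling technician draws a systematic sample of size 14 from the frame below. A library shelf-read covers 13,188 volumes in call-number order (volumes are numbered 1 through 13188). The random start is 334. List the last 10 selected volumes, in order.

4102, 5044, 5986, 6928, 7870, 8812, 9754, 10696, 11638, 12580

k = N/n = 13188/14 = 942
5th selection = 334 + 4×942 = 4102
6th: 4102 + 942 = 5044
7th: 5044 + 942 = 5986
8th: 5986 + 942 = 6928
9th: 6928 + 942 = 7870
10th: 7870 + 942 = 8812
11th: 8812 + 942 = 9754
12th: 9754 + 942 = 10696
13th: 10696 + 942 = 11638
14th: 11638 + 942 = 12580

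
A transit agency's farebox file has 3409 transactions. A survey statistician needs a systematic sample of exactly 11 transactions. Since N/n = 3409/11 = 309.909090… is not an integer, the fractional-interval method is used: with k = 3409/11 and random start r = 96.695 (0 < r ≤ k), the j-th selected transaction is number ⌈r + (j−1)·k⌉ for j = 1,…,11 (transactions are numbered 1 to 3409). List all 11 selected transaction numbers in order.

97, 407, 717, 1027, 1337, 1647, 1957, 2267, 2576, 2886, 3196

j=1: r + 0k = 96.695 → ⌈·⌉ = 97
j=2: r + 1k = 406.604090… → ⌈·⌉ = 407
j=3: r + 2k = 716.513181… → ⌈·⌉ = 717
j=4: r + 3k = 1026.422272… → ⌈·⌉ = 1027
j=5: r + 4k = 1336.331363… → ⌈·⌉ = 1337
j=6: r + 5k = 1646.240454… → ⌈·⌉ = 1647
j=7: r + 6k = 1956.149545… → ⌈·⌉ = 1957
j=8: r + 7k = 2266.058636… → ⌈·⌉ = 2267
j=9: r + 8k = 2575.967727… → ⌈·⌉ = 2576
j=10: r + 9k = 2885.876818… → ⌈·⌉ = 2886
j=11: r + 10k = 3195.785909… → ⌈·⌉ = 3196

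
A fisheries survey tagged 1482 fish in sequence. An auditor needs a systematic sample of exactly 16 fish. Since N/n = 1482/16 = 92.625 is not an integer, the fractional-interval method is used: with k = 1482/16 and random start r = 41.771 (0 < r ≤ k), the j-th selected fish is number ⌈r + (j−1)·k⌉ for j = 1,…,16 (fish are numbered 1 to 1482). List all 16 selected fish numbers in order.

j=1: r + 0k = 41.771 → ⌈·⌉ = 42
j=2: r + 1k = 134.396 → ⌈·⌉ = 135
j=3: r + 2k = 227.021 → ⌈·⌉ = 228
j=4: r + 3k = 319.646 → ⌈·⌉ = 320
j=5: r + 4k = 412.271 → ⌈·⌉ = 413
j=6: r + 5k = 504.896 → ⌈·⌉ = 505
j=7: r + 6k = 597.521 → ⌈·⌉ = 598
j=8: r + 7k = 690.146 → ⌈·⌉ = 691
j=9: r + 8k = 782.771 → ⌈·⌉ = 783
j=10: r + 9k = 875.396 → ⌈·⌉ = 876
j=11: r + 10k = 968.021 → ⌈·⌉ = 969
j=12: r + 11k = 1060.646 → ⌈·⌉ = 1061
j=13: r + 12k = 1153.271 → ⌈·⌉ = 1154
j=14: r + 13k = 1245.896 → ⌈·⌉ = 1246
j=15: r + 14k = 1338.521 → ⌈·⌉ = 1339
j=16: r + 15k = 1431.146 → ⌈·⌉ = 1432

42, 135, 228, 320, 413, 505, 598, 691, 783, 876, 969, 1061, 1154, 1246, 1339, 1432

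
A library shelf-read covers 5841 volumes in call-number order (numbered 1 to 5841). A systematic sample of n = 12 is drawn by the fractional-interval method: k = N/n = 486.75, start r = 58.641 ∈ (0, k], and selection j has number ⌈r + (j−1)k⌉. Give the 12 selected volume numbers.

59, 546, 1033, 1519, 2006, 2493, 2980, 3466, 3953, 4440, 4927, 5413

j=1: r + 0k = 58.641 → ⌈·⌉ = 59
j=2: r + 1k = 545.391 → ⌈·⌉ = 546
j=3: r + 2k = 1032.141 → ⌈·⌉ = 1033
j=4: r + 3k = 1518.891 → ⌈·⌉ = 1519
j=5: r + 4k = 2005.641 → ⌈·⌉ = 2006
j=6: r + 5k = 2492.391 → ⌈·⌉ = 2493
j=7: r + 6k = 2979.141 → ⌈·⌉ = 2980
j=8: r + 7k = 3465.891 → ⌈·⌉ = 3466
j=9: r + 8k = 3952.641 → ⌈·⌉ = 3953
j=10: r + 9k = 4439.391 → ⌈·⌉ = 4440
j=11: r + 10k = 4926.141 → ⌈·⌉ = 4927
j=12: r + 11k = 5412.891 → ⌈·⌉ = 5413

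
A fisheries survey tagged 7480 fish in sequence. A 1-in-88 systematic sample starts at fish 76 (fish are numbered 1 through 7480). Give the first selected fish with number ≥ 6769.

6852

k = 88
Steps past start: ⌈(6769 − 76)/88⌉ = ⌈6693/88⌉ = 77
Selected fish: 76 + 77×88 = 6852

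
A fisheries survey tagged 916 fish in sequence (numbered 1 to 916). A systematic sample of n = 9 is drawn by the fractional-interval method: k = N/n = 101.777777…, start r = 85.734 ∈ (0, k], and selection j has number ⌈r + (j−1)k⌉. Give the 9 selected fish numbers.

j=1: r + 0k = 85.734 → ⌈·⌉ = 86
j=2: r + 1k = 187.511777… → ⌈·⌉ = 188
j=3: r + 2k = 289.289555… → ⌈·⌉ = 290
j=4: r + 3k = 391.067333… → ⌈·⌉ = 392
j=5: r + 4k = 492.845111… → ⌈·⌉ = 493
j=6: r + 5k = 594.622888… → ⌈·⌉ = 595
j=7: r + 6k = 696.400666… → ⌈·⌉ = 697
j=8: r + 7k = 798.178444… → ⌈·⌉ = 799
j=9: r + 8k = 899.956222… → ⌈·⌉ = 900

86, 188, 290, 392, 493, 595, 697, 799, 900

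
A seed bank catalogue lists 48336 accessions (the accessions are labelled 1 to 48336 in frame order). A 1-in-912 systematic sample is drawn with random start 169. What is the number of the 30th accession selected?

k = 912
30th selection = r + (30−1)·k = 169 + 29×912 = 169 + 26448 = 26617

26617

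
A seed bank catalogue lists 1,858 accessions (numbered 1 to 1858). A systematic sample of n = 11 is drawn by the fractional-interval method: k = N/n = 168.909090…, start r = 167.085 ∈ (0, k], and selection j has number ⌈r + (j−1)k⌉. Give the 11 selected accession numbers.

j=1: r + 0k = 167.085 → ⌈·⌉ = 168
j=2: r + 1k = 335.994090… → ⌈·⌉ = 336
j=3: r + 2k = 504.903181… → ⌈·⌉ = 505
j=4: r + 3k = 673.812272… → ⌈·⌉ = 674
j=5: r + 4k = 842.721363… → ⌈·⌉ = 843
j=6: r + 5k = 1011.630454… → ⌈·⌉ = 1012
j=7: r + 6k = 1180.539545… → ⌈·⌉ = 1181
j=8: r + 7k = 1349.448636… → ⌈·⌉ = 1350
j=9: r + 8k = 1518.357727… → ⌈·⌉ = 1519
j=10: r + 9k = 1687.266818… → ⌈·⌉ = 1688
j=11: r + 10k = 1856.175909… → ⌈·⌉ = 1857

168, 336, 505, 674, 843, 1012, 1181, 1350, 1519, 1688, 1857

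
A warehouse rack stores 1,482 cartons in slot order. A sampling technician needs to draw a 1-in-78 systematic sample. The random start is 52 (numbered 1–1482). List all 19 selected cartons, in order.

52, 130, 208, 286, 364, 442, 520, 598, 676, 754, 832, 910, 988, 1066, 1144, 1222, 1300, 1378, 1456

carton 1: 52
carton 2: 52 + 78 = 130
carton 3: 130 + 78 = 208
carton 4: 208 + 78 = 286
carton 5: 286 + 78 = 364
carton 6: 364 + 78 = 442
carton 7: 442 + 78 = 520
carton 8: 520 + 78 = 598
carton 9: 598 + 78 = 676
carton 10: 676 + 78 = 754
carton 11: 754 + 78 = 832
carton 12: 832 + 78 = 910
carton 13: 910 + 78 = 988
carton 14: 988 + 78 = 1066
carton 15: 1066 + 78 = 1144
carton 16: 1144 + 78 = 1222
carton 17: 1222 + 78 = 1300
carton 18: 1300 + 78 = 1378
carton 19: 1378 + 78 = 1456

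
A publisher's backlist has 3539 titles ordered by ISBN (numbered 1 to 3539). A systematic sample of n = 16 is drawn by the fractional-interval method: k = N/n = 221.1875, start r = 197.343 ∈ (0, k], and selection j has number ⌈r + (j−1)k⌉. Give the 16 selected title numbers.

198, 419, 640, 861, 1083, 1304, 1525, 1746, 1967, 2189, 2410, 2631, 2852, 3073, 3294, 3516

j=1: r + 0k = 197.343 → ⌈·⌉ = 198
j=2: r + 1k = 418.5305 → ⌈·⌉ = 419
j=3: r + 2k = 639.718 → ⌈·⌉ = 640
j=4: r + 3k = 860.9055 → ⌈·⌉ = 861
j=5: r + 4k = 1082.093 → ⌈·⌉ = 1083
j=6: r + 5k = 1303.2805 → ⌈·⌉ = 1304
j=7: r + 6k = 1524.468 → ⌈·⌉ = 1525
j=8: r + 7k = 1745.6555 → ⌈·⌉ = 1746
j=9: r + 8k = 1966.843 → ⌈·⌉ = 1967
j=10: r + 9k = 2188.0305 → ⌈·⌉ = 2189
j=11: r + 10k = 2409.218 → ⌈·⌉ = 2410
j=12: r + 11k = 2630.4055 → ⌈·⌉ = 2631
j=13: r + 12k = 2851.593 → ⌈·⌉ = 2852
j=14: r + 13k = 3072.7805 → ⌈·⌉ = 3073
j=15: r + 14k = 3293.968 → ⌈·⌉ = 3294
j=16: r + 15k = 3515.1555 → ⌈·⌉ = 3516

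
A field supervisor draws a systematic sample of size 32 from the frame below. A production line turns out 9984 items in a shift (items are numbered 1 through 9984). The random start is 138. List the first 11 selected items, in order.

138, 450, 762, 1074, 1386, 1698, 2010, 2322, 2634, 2946, 3258

k = N/n = 9984/32 = 312
item 1: 138
item 2: 138 + 312 = 450
item 3: 450 + 312 = 762
item 4: 762 + 312 = 1074
item 5: 1074 + 312 = 1386
item 6: 1386 + 312 = 1698
item 7: 1698 + 312 = 2010
item 8: 2010 + 312 = 2322
item 9: 2322 + 312 = 2634
item 10: 2634 + 312 = 2946
item 11: 2946 + 312 = 3258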